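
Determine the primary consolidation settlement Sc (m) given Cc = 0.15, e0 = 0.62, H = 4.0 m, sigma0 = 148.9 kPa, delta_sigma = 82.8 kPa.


Using Sc = Cc * H / (1 + e0) * log10((sigma0 + delta_sigma) / sigma0)
Stress ratio = (148.9 + 82.8) / 148.9 = 1.55608
log10(1.55608) = 0.192031
Cc * H / (1 + e0) = 0.15 * 4.0 / (1 + 0.62) = 0.37037
Sc = 0.37037 * 0.192031
Sc = 0.0711 m


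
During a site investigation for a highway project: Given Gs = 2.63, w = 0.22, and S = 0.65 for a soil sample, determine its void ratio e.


Using the relation e = Gs * w / S
e = 2.63 * 0.22 / 0.65
e = 0.8902


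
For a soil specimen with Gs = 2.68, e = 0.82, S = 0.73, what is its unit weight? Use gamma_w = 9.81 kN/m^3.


Using gamma = gamma_w * (Gs + S*e) / (1 + e)
Numerator: Gs + S*e = 2.68 + 0.73*0.82 = 3.2786
Denominator: 1 + e = 1 + 0.82 = 1.82
gamma = 9.81 * 3.2786 / 1.82
gamma = 17.672 kN/m^3


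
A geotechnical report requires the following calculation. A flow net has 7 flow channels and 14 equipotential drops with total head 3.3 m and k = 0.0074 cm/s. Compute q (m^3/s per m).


Convert k to m/s for unit consistency with H:
k = 0.0074 cm/s = 0.0074 / 100 m/s = 7.4e-05 m/s
Using q = k * H * Nf / Nd
Nf / Nd = 7 / 14 = 0.5
q = 7.4e-05 * 3.3 * 0.5
q = 0.0001221 m^3/s per m


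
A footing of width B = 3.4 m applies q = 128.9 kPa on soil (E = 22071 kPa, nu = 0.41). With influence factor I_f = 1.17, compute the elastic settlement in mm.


Using Se = q * B * (1 - nu^2) * I_f / E
1 - nu^2 = 1 - 0.41^2 = 0.8319
Se = 128.9 * 3.4 * 0.8319 * 1.17 / 22071
Se = 0.019327 m
Convert to mm: Se = 0.019327 * 1000 = 19.327 mm


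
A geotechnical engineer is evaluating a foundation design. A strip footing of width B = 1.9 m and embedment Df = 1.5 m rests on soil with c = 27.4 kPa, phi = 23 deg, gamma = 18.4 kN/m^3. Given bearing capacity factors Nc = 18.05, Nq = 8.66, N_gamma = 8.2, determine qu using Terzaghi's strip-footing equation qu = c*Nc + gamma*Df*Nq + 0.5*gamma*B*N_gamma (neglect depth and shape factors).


Compute qu = c*Nc + gamma*Df*Nq + 0.5*gamma*B*N_gamma
Term 1: 27.4 * 18.05 = 494.57
Term 2: 18.4 * 1.5 * 8.66 = 239.016
Term 3: 0.5 * 18.4 * 1.9 * 8.2 = 143.336
qu = 494.57 + 239.016 + 143.336
qu = 876.92 kPa


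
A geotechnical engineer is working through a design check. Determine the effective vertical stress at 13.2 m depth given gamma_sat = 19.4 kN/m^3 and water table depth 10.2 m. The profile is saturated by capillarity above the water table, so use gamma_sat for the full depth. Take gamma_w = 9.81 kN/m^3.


Result: 226.65 kPa

Derivation:
Total stress = gamma_sat * depth
sigma = 19.4 * 13.2 = 256.08 kPa
Pore water pressure u = gamma_w * (depth - d_wt)
u = 9.81 * (13.2 - 10.2) = 29.43 kPa
Effective stress = sigma - u
sigma' = 256.08 - 29.43 = 226.65 kPa


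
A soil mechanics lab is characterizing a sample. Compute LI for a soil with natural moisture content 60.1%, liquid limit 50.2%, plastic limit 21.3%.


Result: 1.343

Derivation:
First compute the plasticity index:
PI = LL - PL = 50.2 - 21.3 = 28.9
Then compute the liquidity index:
LI = (w - PL) / PI
LI = (60.1 - 21.3) / 28.9
LI = 1.343


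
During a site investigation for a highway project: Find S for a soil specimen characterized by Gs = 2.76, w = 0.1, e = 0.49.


Result: 0.5633

Derivation:
Using S = Gs * w / e
S = 2.76 * 0.1 / 0.49
S = 0.5633


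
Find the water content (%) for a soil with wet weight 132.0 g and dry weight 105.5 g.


Using w = (m_wet - m_dry) / m_dry * 100
m_wet - m_dry = 132.0 - 105.5 = 26.5 g
w = 26.5 / 105.5 * 100
w = 25.12 %


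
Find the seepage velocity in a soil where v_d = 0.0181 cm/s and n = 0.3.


Using v_s = v_d / n
v_s = 0.0181 / 0.3
v_s = 0.06033 cm/s


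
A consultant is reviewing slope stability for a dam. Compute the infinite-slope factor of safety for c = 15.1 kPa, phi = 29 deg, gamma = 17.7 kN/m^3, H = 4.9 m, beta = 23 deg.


Using Fs = c / (gamma*H*sin(beta)*cos(beta)) + tan(phi)/tan(beta)
Cohesion contribution = 15.1 / (17.7*4.9*sin(23)*cos(23))
Cohesion contribution = 0.484065
Friction contribution = tan(29)/tan(23) = 1.30587
Fs = 0.484065 + 1.30587
Fs = 1.79


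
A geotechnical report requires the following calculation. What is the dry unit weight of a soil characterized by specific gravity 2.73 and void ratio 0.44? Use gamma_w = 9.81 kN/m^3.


Result: 18.598 kN/m^3

Derivation:
Using gamma_d = Gs * gamma_w / (1 + e)
gamma_d = 2.73 * 9.81 / (1 + 0.44)
gamma_d = 2.73 * 9.81 / 1.44
gamma_d = 18.598 kN/m^3


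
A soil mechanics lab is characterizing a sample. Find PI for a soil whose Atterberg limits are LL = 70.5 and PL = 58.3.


Using PI = LL - PL
PI = 70.5 - 58.3
PI = 12.2


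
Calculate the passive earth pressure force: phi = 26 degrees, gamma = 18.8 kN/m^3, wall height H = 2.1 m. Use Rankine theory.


Compute passive earth pressure coefficient:
Kp = tan^2(45 + phi/2) = tan^2(58.0) = 2.561071
Compute passive force:
Pp = 0.5 * Kp * gamma * H^2
Pp = 0.5 * 2.561071 * 18.8 * 2.1^2
Pp = 106.17 kN/m


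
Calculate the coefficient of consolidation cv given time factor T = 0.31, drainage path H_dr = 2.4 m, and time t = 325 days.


Result: 0.00549 m^2/day

Derivation:
Using cv = T * H_dr^2 / t
H_dr^2 = 2.4^2 = 5.76
cv = 0.31 * 5.76 / 325
cv = 0.00549 m^2/day


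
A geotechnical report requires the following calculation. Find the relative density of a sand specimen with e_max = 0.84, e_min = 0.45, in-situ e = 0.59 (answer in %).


Using Dr = (e_max - e) / (e_max - e_min) * 100
e_max - e = 0.84 - 0.59 = 0.25
e_max - e_min = 0.84 - 0.45 = 0.39
Dr = 0.25 / 0.39 * 100
Dr = 64.1 %


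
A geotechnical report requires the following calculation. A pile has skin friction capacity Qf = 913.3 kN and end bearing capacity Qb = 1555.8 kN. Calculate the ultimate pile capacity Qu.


Result: 2469.1 kN

Derivation:
Using Qu = Qf + Qb
Qu = 913.3 + 1555.8
Qu = 2469.1 kN


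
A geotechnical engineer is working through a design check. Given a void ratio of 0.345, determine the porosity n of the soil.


Result: 0.2565

Derivation:
Using the relation n = e / (1 + e)
n = 0.345 / (1 + 0.345)
n = 0.345 / 1.345
n = 0.2565


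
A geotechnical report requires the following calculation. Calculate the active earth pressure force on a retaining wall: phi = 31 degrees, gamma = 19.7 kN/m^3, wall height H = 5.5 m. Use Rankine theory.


Compute active earth pressure coefficient:
Ka = tan^2(45 - phi/2) = tan^2(29.5) = 0.320099
Compute active force:
Pa = 0.5 * Ka * gamma * H^2
Pa = 0.5 * 0.320099 * 19.7 * 5.5^2
Pa = 95.38 kN/m


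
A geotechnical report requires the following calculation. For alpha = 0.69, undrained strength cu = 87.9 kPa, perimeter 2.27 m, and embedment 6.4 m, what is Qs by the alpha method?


Using Qs = alpha * cu * perimeter * L
Qs = 0.69 * 87.9 * 2.27 * 6.4
Qs = 881.14 kN


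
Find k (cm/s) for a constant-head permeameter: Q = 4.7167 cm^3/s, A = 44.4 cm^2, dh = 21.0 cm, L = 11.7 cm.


Compute hydraulic gradient:
i = dh / L = 21.0 / 11.7 = 1.79487
Then apply Darcy's law:
k = Q / (A * i)
k = 4.7167 / (44.4 * 1.79487)
k = 4.7167 / 79.6923
k = 0.059186 cm/s


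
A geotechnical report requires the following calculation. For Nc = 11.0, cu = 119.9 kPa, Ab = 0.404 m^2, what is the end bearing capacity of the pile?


Result: 532.84 kN

Derivation:
Using Qb = Nc * cu * Ab
Qb = 11.0 * 119.9 * 0.404
Qb = 532.84 kN


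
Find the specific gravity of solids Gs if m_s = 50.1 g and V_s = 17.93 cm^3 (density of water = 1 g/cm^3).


Using Gs = m_s / (V_s * rho_w)
Since rho_w = 1 g/cm^3:
Gs = 50.1 / 17.93
Gs = 2.794


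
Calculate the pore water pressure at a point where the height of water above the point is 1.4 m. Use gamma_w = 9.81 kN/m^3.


Using u = gamma_w * h_w
u = 9.81 * 1.4
u = 13.73 kPa


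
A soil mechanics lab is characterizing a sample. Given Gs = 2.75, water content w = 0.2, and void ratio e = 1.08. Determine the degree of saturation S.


Using S = Gs * w / e
S = 2.75 * 0.2 / 1.08
S = 0.5093


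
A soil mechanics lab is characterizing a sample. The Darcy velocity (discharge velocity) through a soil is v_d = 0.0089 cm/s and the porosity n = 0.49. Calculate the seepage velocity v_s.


Using v_s = v_d / n
v_s = 0.0089 / 0.49
v_s = 0.01816 cm/s


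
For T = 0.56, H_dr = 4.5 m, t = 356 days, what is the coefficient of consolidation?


Using cv = T * H_dr^2 / t
H_dr^2 = 4.5^2 = 20.25
cv = 0.56 * 20.25 / 356
cv = 0.03185 m^2/day


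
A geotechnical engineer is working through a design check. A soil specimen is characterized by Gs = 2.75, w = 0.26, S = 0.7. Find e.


Using the relation e = Gs * w / S
e = 2.75 * 0.26 / 0.7
e = 1.0214


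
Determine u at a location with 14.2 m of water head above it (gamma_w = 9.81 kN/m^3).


Result: 139.3 kPa

Derivation:
Using u = gamma_w * h_w
u = 9.81 * 14.2
u = 139.3 kPa


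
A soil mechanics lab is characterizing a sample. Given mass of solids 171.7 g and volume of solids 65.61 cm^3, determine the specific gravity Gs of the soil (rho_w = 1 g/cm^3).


Using Gs = m_s / (V_s * rho_w)
Since rho_w = 1 g/cm^3:
Gs = 171.7 / 65.61
Gs = 2.617


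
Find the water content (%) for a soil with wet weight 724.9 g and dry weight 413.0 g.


Using w = (m_wet - m_dry) / m_dry * 100
m_wet - m_dry = 724.9 - 413.0 = 311.9 g
w = 311.9 / 413.0 * 100
w = 75.52 %


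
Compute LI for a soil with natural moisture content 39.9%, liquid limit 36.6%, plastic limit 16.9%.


First compute the plasticity index:
PI = LL - PL = 36.6 - 16.9 = 19.7
Then compute the liquidity index:
LI = (w - PL) / PI
LI = (39.9 - 16.9) / 19.7
LI = 1.168


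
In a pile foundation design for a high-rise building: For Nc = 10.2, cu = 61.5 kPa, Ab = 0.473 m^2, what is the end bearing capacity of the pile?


Result: 296.71 kN

Derivation:
Using Qb = Nc * cu * Ab
Qb = 10.2 * 61.5 * 0.473
Qb = 296.71 kN


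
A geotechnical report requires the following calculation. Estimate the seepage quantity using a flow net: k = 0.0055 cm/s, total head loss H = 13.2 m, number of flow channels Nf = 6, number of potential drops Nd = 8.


Convert k to m/s for unit consistency with H:
k = 0.0055 cm/s = 0.0055 / 100 m/s = 5.5e-05 m/s
Using q = k * H * Nf / Nd
Nf / Nd = 6 / 8 = 0.75
q = 5.5e-05 * 13.2 * 0.75
q = 0.0005445 m^3/s per m


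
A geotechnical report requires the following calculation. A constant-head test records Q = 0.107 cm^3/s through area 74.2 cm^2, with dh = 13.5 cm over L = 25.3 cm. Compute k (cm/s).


Result: 0.002703 cm/s

Derivation:
Compute hydraulic gradient:
i = dh / L = 13.5 / 25.3 = 0.533597
Then apply Darcy's law:
k = Q / (A * i)
k = 0.107 / (74.2 * 0.533597)
k = 0.107 / 39.5929
k = 0.002703 cm/s


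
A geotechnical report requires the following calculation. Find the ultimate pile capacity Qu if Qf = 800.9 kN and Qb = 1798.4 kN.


Using Qu = Qf + Qb
Qu = 800.9 + 1798.4
Qu = 2599.3 kN


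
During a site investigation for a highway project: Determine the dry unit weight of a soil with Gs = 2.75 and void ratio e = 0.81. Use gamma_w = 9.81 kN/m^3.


Using gamma_d = Gs * gamma_w / (1 + e)
gamma_d = 2.75 * 9.81 / (1 + 0.81)
gamma_d = 2.75 * 9.81 / 1.81
gamma_d = 14.905 kN/m^3


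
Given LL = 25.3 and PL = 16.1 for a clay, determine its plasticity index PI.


Using PI = LL - PL
PI = 25.3 - 16.1
PI = 9.2


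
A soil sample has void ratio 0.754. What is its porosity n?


Result: 0.4299

Derivation:
Using the relation n = e / (1 + e)
n = 0.754 / (1 + 0.754)
n = 0.754 / 1.754
n = 0.4299


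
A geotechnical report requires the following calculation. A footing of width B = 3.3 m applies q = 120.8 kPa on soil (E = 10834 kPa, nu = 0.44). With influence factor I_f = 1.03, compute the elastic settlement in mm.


Result: 30.562 mm

Derivation:
Using Se = q * B * (1 - nu^2) * I_f / E
1 - nu^2 = 1 - 0.44^2 = 0.8064
Se = 120.8 * 3.3 * 0.8064 * 1.03 / 10834
Se = 0.030562 m
Convert to mm: Se = 0.030562 * 1000 = 30.562 mm


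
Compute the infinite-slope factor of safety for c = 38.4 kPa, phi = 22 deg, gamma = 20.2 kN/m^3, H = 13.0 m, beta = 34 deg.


Using Fs = c / (gamma*H*sin(beta)*cos(beta)) + tan(phi)/tan(beta)
Cohesion contribution = 38.4 / (20.2*13.0*sin(34)*cos(34))
Cohesion contribution = 0.315428
Friction contribution = tan(22)/tan(34) = 0.598994
Fs = 0.315428 + 0.598994
Fs = 0.914


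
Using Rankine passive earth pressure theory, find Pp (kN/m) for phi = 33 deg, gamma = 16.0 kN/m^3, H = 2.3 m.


Compute passive earth pressure coefficient:
Kp = tan^2(45 + phi/2) = tan^2(61.5) = 3.39212
Compute passive force:
Pp = 0.5 * Kp * gamma * H^2
Pp = 0.5 * 3.39212 * 16.0 * 2.3^2
Pp = 143.55 kN/m


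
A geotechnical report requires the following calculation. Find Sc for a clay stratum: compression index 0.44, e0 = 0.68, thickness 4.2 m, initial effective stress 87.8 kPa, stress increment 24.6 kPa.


Result: 0.118 m

Derivation:
Using Sc = Cc * H / (1 + e0) * log10((sigma0 + delta_sigma) / sigma0)
Stress ratio = (87.8 + 24.6) / 87.8 = 1.28018
log10(1.28018) = 0.107272
Cc * H / (1 + e0) = 0.44 * 4.2 / (1 + 0.68) = 1.1
Sc = 1.1 * 0.107272
Sc = 0.118 m


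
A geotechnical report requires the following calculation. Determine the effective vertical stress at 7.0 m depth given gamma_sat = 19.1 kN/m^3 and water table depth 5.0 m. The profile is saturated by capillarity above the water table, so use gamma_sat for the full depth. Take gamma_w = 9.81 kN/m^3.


Total stress = gamma_sat * depth
sigma = 19.1 * 7.0 = 133.7 kPa
Pore water pressure u = gamma_w * (depth - d_wt)
u = 9.81 * (7.0 - 5.0) = 19.62 kPa
Effective stress = sigma - u
sigma' = 133.7 - 19.62 = 114.08 kPa


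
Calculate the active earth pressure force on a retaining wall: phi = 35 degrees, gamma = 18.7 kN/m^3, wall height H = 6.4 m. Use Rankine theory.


Result: 103.78 kN/m

Derivation:
Compute active earth pressure coefficient:
Ka = tan^2(45 - phi/2) = tan^2(27.5) = 0.27099
Compute active force:
Pa = 0.5 * Ka * gamma * H^2
Pa = 0.5 * 0.27099 * 18.7 * 6.4^2
Pa = 103.78 kN/m


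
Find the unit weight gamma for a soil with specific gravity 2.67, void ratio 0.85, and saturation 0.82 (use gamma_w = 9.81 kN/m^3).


Using gamma = gamma_w * (Gs + S*e) / (1 + e)
Numerator: Gs + S*e = 2.67 + 0.82*0.85 = 3.367
Denominator: 1 + e = 1 + 0.85 = 1.85
gamma = 9.81 * 3.367 / 1.85
gamma = 17.854 kN/m^3


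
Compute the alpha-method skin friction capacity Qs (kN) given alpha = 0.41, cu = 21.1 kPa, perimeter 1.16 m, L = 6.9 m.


Using Qs = alpha * cu * perimeter * L
Qs = 0.41 * 21.1 * 1.16 * 6.9
Qs = 69.24 kN


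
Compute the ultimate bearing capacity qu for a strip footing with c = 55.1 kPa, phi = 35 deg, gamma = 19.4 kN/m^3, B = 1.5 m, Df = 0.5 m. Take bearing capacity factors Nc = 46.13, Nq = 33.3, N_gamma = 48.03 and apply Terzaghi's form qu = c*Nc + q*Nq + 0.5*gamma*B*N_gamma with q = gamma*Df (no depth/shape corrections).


Result: 3563.61 kPa

Derivation:
Compute qu = c*Nc + gamma*Df*Nq + 0.5*gamma*B*N_gamma
Term 1: 55.1 * 46.13 = 2541.763
Term 2: 19.4 * 0.5 * 33.3 = 323.01
Term 3: 0.5 * 19.4 * 1.5 * 48.03 = 698.8365
qu = 2541.763 + 323.01 + 698.8365
qu = 3563.61 kPa


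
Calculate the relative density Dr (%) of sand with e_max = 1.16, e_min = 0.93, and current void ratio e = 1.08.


Result: 34.78 %

Derivation:
Using Dr = (e_max - e) / (e_max - e_min) * 100
e_max - e = 1.16 - 1.08 = 0.08
e_max - e_min = 1.16 - 0.93 = 0.23
Dr = 0.08 / 0.23 * 100
Dr = 34.78 %


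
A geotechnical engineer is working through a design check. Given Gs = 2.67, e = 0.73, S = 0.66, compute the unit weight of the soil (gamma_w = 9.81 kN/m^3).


Result: 17.872 kN/m^3

Derivation:
Using gamma = gamma_w * (Gs + S*e) / (1 + e)
Numerator: Gs + S*e = 2.67 + 0.66*0.73 = 3.1518
Denominator: 1 + e = 1 + 0.73 = 1.73
gamma = 9.81 * 3.1518 / 1.73
gamma = 17.872 kN/m^3


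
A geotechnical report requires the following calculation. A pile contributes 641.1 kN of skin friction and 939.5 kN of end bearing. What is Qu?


Using Qu = Qf + Qb
Qu = 641.1 + 939.5
Qu = 1580.6 kN


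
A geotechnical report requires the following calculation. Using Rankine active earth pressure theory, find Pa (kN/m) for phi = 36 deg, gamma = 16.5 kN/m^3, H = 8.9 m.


Result: 169.65 kN/m

Derivation:
Compute active earth pressure coefficient:
Ka = tan^2(45 - phi/2) = tan^2(27.0) = 0.259616
Compute active force:
Pa = 0.5 * Ka * gamma * H^2
Pa = 0.5 * 0.259616 * 16.5 * 8.9^2
Pa = 169.65 kN/m


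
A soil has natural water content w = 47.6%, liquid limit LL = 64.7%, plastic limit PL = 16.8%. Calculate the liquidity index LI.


First compute the plasticity index:
PI = LL - PL = 64.7 - 16.8 = 47.9
Then compute the liquidity index:
LI = (w - PL) / PI
LI = (47.6 - 16.8) / 47.9
LI = 0.643


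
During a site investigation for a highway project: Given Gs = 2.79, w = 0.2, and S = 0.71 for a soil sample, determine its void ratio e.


Result: 0.7859

Derivation:
Using the relation e = Gs * w / S
e = 2.79 * 0.2 / 0.71
e = 0.7859


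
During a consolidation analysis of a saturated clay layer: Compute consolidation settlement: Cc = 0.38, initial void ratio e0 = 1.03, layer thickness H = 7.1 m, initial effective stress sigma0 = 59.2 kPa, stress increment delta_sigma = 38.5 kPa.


Using Sc = Cc * H / (1 + e0) * log10((sigma0 + delta_sigma) / sigma0)
Stress ratio = (59.2 + 38.5) / 59.2 = 1.65034
log10(1.65034) = 0.217573
Cc * H / (1 + e0) = 0.38 * 7.1 / (1 + 1.03) = 1.32906
Sc = 1.32906 * 0.217573
Sc = 0.2892 m


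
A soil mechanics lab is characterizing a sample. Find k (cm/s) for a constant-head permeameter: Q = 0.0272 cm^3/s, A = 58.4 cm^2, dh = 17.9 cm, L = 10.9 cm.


Result: 0.000284 cm/s

Derivation:
Compute hydraulic gradient:
i = dh / L = 17.9 / 10.9 = 1.6422
Then apply Darcy's law:
k = Q / (A * i)
k = 0.0272 / (58.4 * 1.6422)
k = 0.0272 / 95.9046
k = 0.000284 cm/s


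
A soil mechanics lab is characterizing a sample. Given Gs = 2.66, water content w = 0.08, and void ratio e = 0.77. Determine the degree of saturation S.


Using S = Gs * w / e
S = 2.66 * 0.08 / 0.77
S = 0.2764


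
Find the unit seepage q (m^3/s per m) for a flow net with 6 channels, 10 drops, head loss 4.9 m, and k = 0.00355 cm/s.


Convert k to m/s for unit consistency with H:
k = 0.00355 cm/s = 0.00355 / 100 m/s = 3.55e-05 m/s
Using q = k * H * Nf / Nd
Nf / Nd = 6 / 10 = 0.6
q = 3.55e-05 * 4.9 * 0.6
q = 0.0001044 m^3/s per m


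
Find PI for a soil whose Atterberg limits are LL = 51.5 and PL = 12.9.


Result: 38.6

Derivation:
Using PI = LL - PL
PI = 51.5 - 12.9
PI = 38.6


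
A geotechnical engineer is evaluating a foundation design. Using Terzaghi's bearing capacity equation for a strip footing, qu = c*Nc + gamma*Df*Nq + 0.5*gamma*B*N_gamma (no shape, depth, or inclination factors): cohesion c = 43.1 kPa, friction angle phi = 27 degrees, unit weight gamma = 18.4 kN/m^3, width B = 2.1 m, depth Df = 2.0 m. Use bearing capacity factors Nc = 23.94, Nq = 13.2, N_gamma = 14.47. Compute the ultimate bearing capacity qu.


Compute qu = c*Nc + gamma*Df*Nq + 0.5*gamma*B*N_gamma
Term 1: 43.1 * 23.94 = 1031.814
Term 2: 18.4 * 2.0 * 13.2 = 485.76
Term 3: 0.5 * 18.4 * 2.1 * 14.47 = 279.5604
qu = 1031.814 + 485.76 + 279.5604
qu = 1797.13 kPa


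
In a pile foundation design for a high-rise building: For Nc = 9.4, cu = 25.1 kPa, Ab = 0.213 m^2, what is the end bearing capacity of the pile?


Using Qb = Nc * cu * Ab
Qb = 9.4 * 25.1 * 0.213
Qb = 50.26 kN


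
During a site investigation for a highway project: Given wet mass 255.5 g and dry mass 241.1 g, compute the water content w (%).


Using w = (m_wet - m_dry) / m_dry * 100
m_wet - m_dry = 255.5 - 241.1 = 14.4 g
w = 14.4 / 241.1 * 100
w = 5.97 %


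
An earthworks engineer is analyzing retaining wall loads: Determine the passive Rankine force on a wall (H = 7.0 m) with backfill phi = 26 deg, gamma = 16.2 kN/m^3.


Result: 1016.49 kN/m

Derivation:
Compute passive earth pressure coefficient:
Kp = tan^2(45 + phi/2) = tan^2(58.0) = 2.561071
Compute passive force:
Pp = 0.5 * Kp * gamma * H^2
Pp = 0.5 * 2.561071 * 16.2 * 7.0^2
Pp = 1016.49 kN/m


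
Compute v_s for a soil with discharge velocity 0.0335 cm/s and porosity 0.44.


Using v_s = v_d / n
v_s = 0.0335 / 0.44
v_s = 0.07614 cm/s


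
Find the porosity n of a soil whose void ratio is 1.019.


Result: 0.5047

Derivation:
Using the relation n = e / (1 + e)
n = 1.019 / (1 + 1.019)
n = 1.019 / 2.019
n = 0.5047


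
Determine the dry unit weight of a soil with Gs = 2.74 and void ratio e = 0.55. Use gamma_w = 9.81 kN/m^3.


Using gamma_d = Gs * gamma_w / (1 + e)
gamma_d = 2.74 * 9.81 / (1 + 0.55)
gamma_d = 2.74 * 9.81 / 1.55
gamma_d = 17.342 kN/m^3


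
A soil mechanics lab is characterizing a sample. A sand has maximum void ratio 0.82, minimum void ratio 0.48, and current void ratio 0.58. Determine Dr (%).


Using Dr = (e_max - e) / (e_max - e_min) * 100
e_max - e = 0.82 - 0.58 = 0.24
e_max - e_min = 0.82 - 0.48 = 0.34
Dr = 0.24 / 0.34 * 100
Dr = 70.59 %


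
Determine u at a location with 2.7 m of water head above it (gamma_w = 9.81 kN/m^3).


Using u = gamma_w * h_w
u = 9.81 * 2.7
u = 26.49 kPa


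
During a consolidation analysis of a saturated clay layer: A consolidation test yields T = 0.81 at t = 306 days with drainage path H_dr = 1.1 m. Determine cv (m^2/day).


Using cv = T * H_dr^2 / t
H_dr^2 = 1.1^2 = 1.21
cv = 0.81 * 1.21 / 306
cv = 0.0032 m^2/day


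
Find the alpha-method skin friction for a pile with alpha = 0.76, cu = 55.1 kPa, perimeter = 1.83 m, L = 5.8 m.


Result: 444.47 kN

Derivation:
Using Qs = alpha * cu * perimeter * L
Qs = 0.76 * 55.1 * 1.83 * 5.8
Qs = 444.47 kN


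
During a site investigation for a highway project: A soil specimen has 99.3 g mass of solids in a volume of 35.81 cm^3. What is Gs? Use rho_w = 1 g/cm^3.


Result: 2.773

Derivation:
Using Gs = m_s / (V_s * rho_w)
Since rho_w = 1 g/cm^3:
Gs = 99.3 / 35.81
Gs = 2.773


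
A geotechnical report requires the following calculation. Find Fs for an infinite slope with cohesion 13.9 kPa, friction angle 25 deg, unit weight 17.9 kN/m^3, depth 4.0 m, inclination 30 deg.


Using Fs = c / (gamma*H*sin(beta)*cos(beta)) + tan(phi)/tan(beta)
Cohesion contribution = 13.9 / (17.9*4.0*sin(30)*cos(30))
Cohesion contribution = 0.448333
Friction contribution = tan(25)/tan(30) = 0.807669
Fs = 0.448333 + 0.807669
Fs = 1.256


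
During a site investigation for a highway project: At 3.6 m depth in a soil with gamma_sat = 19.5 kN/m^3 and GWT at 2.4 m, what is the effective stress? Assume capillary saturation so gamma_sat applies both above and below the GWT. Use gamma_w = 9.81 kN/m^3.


Total stress = gamma_sat * depth
sigma = 19.5 * 3.6 = 70.2 kPa
Pore water pressure u = gamma_w * (depth - d_wt)
u = 9.81 * (3.6 - 2.4) = 11.772 kPa
Effective stress = sigma - u
sigma' = 70.2 - 11.772 = 58.43 kPa


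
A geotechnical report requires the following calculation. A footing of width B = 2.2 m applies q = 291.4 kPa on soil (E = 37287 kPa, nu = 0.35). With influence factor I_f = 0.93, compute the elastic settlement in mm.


Using Se = q * B * (1 - nu^2) * I_f / E
1 - nu^2 = 1 - 0.35^2 = 0.8775
Se = 291.4 * 2.2 * 0.8775 * 0.93 / 37287
Se = 0.014031 m
Convert to mm: Se = 0.014031 * 1000 = 14.031 mm


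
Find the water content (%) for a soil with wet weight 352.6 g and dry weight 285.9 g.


Using w = (m_wet - m_dry) / m_dry * 100
m_wet - m_dry = 352.6 - 285.9 = 66.7 g
w = 66.7 / 285.9 * 100
w = 23.33 %


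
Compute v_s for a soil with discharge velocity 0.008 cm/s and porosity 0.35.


Using v_s = v_d / n
v_s = 0.008 / 0.35
v_s = 0.02286 cm/s


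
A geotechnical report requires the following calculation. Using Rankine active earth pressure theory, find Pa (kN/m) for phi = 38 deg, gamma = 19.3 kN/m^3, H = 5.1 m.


Result: 59.71 kN/m

Derivation:
Compute active earth pressure coefficient:
Ka = tan^2(45 - phi/2) = tan^2(26.0) = 0.237883
Compute active force:
Pa = 0.5 * Ka * gamma * H^2
Pa = 0.5 * 0.237883 * 19.3 * 5.1^2
Pa = 59.71 kN/m


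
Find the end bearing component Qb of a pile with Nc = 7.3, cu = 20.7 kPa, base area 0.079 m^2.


Result: 11.94 kN

Derivation:
Using Qb = Nc * cu * Ab
Qb = 7.3 * 20.7 * 0.079
Qb = 11.94 kN


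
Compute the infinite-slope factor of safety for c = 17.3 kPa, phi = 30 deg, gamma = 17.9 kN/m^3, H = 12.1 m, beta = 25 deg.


Using Fs = c / (gamma*H*sin(beta)*cos(beta)) + tan(phi)/tan(beta)
Cohesion contribution = 17.3 / (17.9*12.1*sin(25)*cos(25))
Cohesion contribution = 0.208537
Friction contribution = tan(30)/tan(25) = 1.23813
Fs = 0.208537 + 1.23813
Fs = 1.447


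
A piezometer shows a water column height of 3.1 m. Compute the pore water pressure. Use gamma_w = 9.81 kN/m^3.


Result: 30.41 kPa

Derivation:
Using u = gamma_w * h_w
u = 9.81 * 3.1
u = 30.41 kPa


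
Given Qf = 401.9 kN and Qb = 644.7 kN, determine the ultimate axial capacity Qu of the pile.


Using Qu = Qf + Qb
Qu = 401.9 + 644.7
Qu = 1046.6 kN


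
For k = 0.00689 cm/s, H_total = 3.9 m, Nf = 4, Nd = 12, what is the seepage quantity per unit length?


Result: 8.957e-05 m^3/s per m

Derivation:
Convert k to m/s for unit consistency with H:
k = 0.00689 cm/s = 0.00689 / 100 m/s = 6.89e-05 m/s
Using q = k * H * Nf / Nd
Nf / Nd = 4 / 12 = 0.3333
q = 6.89e-05 * 3.9 * 0.3333
q = 8.957e-05 m^3/s per m


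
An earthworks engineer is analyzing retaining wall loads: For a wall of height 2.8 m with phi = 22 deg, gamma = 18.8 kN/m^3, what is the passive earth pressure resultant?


Result: 161.98 kN/m

Derivation:
Compute passive earth pressure coefficient:
Kp = tan^2(45 + phi/2) = tan^2(56.0) = 2.197987
Compute passive force:
Pp = 0.5 * Kp * gamma * H^2
Pp = 0.5 * 2.197987 * 18.8 * 2.8^2
Pp = 161.98 kN/m


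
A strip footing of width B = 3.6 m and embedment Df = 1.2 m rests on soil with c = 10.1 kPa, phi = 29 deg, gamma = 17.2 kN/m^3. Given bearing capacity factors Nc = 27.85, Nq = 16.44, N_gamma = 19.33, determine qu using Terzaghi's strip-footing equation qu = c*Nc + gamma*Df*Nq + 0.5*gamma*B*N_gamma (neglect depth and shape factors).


Compute qu = c*Nc + gamma*Df*Nq + 0.5*gamma*B*N_gamma
Term 1: 10.1 * 27.85 = 281.285
Term 2: 17.2 * 1.2 * 16.44 = 339.3216
Term 3: 0.5 * 17.2 * 3.6 * 19.33 = 598.4568
qu = 281.285 + 339.3216 + 598.4568
qu = 1219.06 kPa


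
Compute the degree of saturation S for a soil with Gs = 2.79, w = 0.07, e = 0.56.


Result: 0.3488

Derivation:
Using S = Gs * w / e
S = 2.79 * 0.07 / 0.56
S = 0.3488


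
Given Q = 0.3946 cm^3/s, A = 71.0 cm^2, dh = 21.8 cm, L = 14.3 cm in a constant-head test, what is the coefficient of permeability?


Compute hydraulic gradient:
i = dh / L = 21.8 / 14.3 = 1.52448
Then apply Darcy's law:
k = Q / (A * i)
k = 0.3946 / (71.0 * 1.52448)
k = 0.3946 / 108.238
k = 0.003646 cm/s


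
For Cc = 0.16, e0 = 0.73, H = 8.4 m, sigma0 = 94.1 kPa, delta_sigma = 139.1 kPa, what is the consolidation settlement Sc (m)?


Result: 0.3062 m

Derivation:
Using Sc = Cc * H / (1 + e0) * log10((sigma0 + delta_sigma) / sigma0)
Stress ratio = (94.1 + 139.1) / 94.1 = 2.47821
log10(2.47821) = 0.394139
Cc * H / (1 + e0) = 0.16 * 8.4 / (1 + 0.73) = 0.776879
Sc = 0.776879 * 0.394139
Sc = 0.3062 m


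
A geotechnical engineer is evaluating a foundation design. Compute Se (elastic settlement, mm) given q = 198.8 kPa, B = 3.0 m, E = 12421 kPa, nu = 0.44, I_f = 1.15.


Using Se = q * B * (1 - nu^2) * I_f / E
1 - nu^2 = 1 - 0.44^2 = 0.8064
Se = 198.8 * 3.0 * 0.8064 * 1.15 / 12421
Se = 0.044528 m
Convert to mm: Se = 0.044528 * 1000 = 44.528 mm


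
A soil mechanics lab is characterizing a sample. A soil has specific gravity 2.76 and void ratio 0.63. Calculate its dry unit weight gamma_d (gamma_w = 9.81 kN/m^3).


Result: 16.611 kN/m^3

Derivation:
Using gamma_d = Gs * gamma_w / (1 + e)
gamma_d = 2.76 * 9.81 / (1 + 0.63)
gamma_d = 2.76 * 9.81 / 1.63
gamma_d = 16.611 kN/m^3


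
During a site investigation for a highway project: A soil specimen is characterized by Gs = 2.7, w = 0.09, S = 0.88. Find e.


Result: 0.2761

Derivation:
Using the relation e = Gs * w / S
e = 2.7 * 0.09 / 0.88
e = 0.2761


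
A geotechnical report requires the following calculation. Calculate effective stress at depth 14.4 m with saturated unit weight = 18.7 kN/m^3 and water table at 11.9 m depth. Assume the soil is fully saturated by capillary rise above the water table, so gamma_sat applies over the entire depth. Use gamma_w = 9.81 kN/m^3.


Result: 244.76 kPa

Derivation:
Total stress = gamma_sat * depth
sigma = 18.7 * 14.4 = 269.28 kPa
Pore water pressure u = gamma_w * (depth - d_wt)
u = 9.81 * (14.4 - 11.9) = 24.525 kPa
Effective stress = sigma - u
sigma' = 269.28 - 24.525 = 244.76 kPa


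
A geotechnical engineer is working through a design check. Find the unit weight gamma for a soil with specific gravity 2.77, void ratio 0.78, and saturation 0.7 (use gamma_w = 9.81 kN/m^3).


Using gamma = gamma_w * (Gs + S*e) / (1 + e)
Numerator: Gs + S*e = 2.77 + 0.7*0.78 = 3.316
Denominator: 1 + e = 1 + 0.78 = 1.78
gamma = 9.81 * 3.316 / 1.78
gamma = 18.275 kN/m^3


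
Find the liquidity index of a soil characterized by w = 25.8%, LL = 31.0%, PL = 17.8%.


First compute the plasticity index:
PI = LL - PL = 31.0 - 17.8 = 13.2
Then compute the liquidity index:
LI = (w - PL) / PI
LI = (25.8 - 17.8) / 13.2
LI = 0.606


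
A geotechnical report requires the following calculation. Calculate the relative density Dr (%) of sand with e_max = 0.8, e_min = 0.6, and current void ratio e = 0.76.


Result: 20.0 %

Derivation:
Using Dr = (e_max - e) / (e_max - e_min) * 100
e_max - e = 0.8 - 0.76 = 0.04
e_max - e_min = 0.8 - 0.6 = 0.2
Dr = 0.04 / 0.2 * 100
Dr = 20.0 %


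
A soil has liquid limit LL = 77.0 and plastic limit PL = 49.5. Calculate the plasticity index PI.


Result: 27.5

Derivation:
Using PI = LL - PL
PI = 77.0 - 49.5
PI = 27.5


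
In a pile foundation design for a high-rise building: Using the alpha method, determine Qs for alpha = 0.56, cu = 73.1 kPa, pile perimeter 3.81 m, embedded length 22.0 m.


Using Qs = alpha * cu * perimeter * L
Qs = 0.56 * 73.1 * 3.81 * 22.0
Qs = 3431.26 kN


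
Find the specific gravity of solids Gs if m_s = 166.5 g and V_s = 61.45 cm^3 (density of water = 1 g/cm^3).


Using Gs = m_s / (V_s * rho_w)
Since rho_w = 1 g/cm^3:
Gs = 166.5 / 61.45
Gs = 2.71


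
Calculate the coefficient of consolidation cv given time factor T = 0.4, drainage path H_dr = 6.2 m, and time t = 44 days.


Using cv = T * H_dr^2 / t
H_dr^2 = 6.2^2 = 38.44
cv = 0.4 * 38.44 / 44
cv = 0.34945 m^2/day


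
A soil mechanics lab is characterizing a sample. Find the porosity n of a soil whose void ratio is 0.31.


Using the relation n = e / (1 + e)
n = 0.31 / (1 + 0.31)
n = 0.31 / 1.31
n = 0.2366


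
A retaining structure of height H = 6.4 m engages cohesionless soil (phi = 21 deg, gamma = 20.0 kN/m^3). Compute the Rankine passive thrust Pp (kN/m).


Result: 867.14 kN/m

Derivation:
Compute passive earth pressure coefficient:
Kp = tan^2(45 + phi/2) = tan^2(55.5) = 2.117051
Compute passive force:
Pp = 0.5 * Kp * gamma * H^2
Pp = 0.5 * 2.117051 * 20.0 * 6.4^2
Pp = 867.14 kN/m


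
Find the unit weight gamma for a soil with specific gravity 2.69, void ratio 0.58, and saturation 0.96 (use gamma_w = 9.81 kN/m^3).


Result: 20.159 kN/m^3

Derivation:
Using gamma = gamma_w * (Gs + S*e) / (1 + e)
Numerator: Gs + S*e = 2.69 + 0.96*0.58 = 3.2468
Denominator: 1 + e = 1 + 0.58 = 1.58
gamma = 9.81 * 3.2468 / 1.58
gamma = 20.159 kN/m^3


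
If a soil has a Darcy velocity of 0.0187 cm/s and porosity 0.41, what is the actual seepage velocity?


Result: 0.04561 cm/s

Derivation:
Using v_s = v_d / n
v_s = 0.0187 / 0.41
v_s = 0.04561 cm/s


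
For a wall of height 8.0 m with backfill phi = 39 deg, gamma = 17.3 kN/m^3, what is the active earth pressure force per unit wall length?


Compute active earth pressure coefficient:
Ka = tan^2(45 - phi/2) = tan^2(25.5) = 0.227506
Compute active force:
Pa = 0.5 * Ka * gamma * H^2
Pa = 0.5 * 0.227506 * 17.3 * 8.0^2
Pa = 125.95 kN/m


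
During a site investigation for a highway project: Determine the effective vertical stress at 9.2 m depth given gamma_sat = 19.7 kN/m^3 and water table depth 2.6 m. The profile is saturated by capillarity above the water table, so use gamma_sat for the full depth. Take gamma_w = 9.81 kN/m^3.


Result: 116.49 kPa

Derivation:
Total stress = gamma_sat * depth
sigma = 19.7 * 9.2 = 181.24 kPa
Pore water pressure u = gamma_w * (depth - d_wt)
u = 9.81 * (9.2 - 2.6) = 64.746 kPa
Effective stress = sigma - u
sigma' = 181.24 - 64.746 = 116.49 kPa


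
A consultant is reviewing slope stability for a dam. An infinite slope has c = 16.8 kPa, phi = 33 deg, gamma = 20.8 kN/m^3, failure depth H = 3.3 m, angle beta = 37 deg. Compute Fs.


Result: 1.371

Derivation:
Using Fs = c / (gamma*H*sin(beta)*cos(beta)) + tan(phi)/tan(beta)
Cohesion contribution = 16.8 / (20.8*3.3*sin(37)*cos(37))
Cohesion contribution = 0.509237
Friction contribution = tan(33)/tan(37) = 0.861793
Fs = 0.509237 + 0.861793
Fs = 1.371


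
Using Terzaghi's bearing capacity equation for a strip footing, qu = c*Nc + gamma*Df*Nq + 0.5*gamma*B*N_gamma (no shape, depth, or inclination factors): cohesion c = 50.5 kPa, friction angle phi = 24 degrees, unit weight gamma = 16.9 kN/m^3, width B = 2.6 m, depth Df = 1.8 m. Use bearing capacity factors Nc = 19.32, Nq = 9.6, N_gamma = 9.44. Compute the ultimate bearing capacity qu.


Compute qu = c*Nc + gamma*Df*Nq + 0.5*gamma*B*N_gamma
Term 1: 50.5 * 19.32 = 975.66
Term 2: 16.9 * 1.8 * 9.6 = 292.032
Term 3: 0.5 * 16.9 * 2.6 * 9.44 = 207.3968
qu = 975.66 + 292.032 + 207.3968
qu = 1475.09 kPa


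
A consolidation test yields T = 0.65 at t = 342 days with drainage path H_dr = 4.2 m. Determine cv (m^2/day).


Result: 0.03353 m^2/day

Derivation:
Using cv = T * H_dr^2 / t
H_dr^2 = 4.2^2 = 17.64
cv = 0.65 * 17.64 / 342
cv = 0.03353 m^2/day


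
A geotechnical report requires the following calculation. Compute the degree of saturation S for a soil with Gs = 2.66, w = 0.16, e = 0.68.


Result: 0.6259

Derivation:
Using S = Gs * w / e
S = 2.66 * 0.16 / 0.68
S = 0.6259


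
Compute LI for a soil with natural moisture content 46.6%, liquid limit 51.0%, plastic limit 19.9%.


First compute the plasticity index:
PI = LL - PL = 51.0 - 19.9 = 31.1
Then compute the liquidity index:
LI = (w - PL) / PI
LI = (46.6 - 19.9) / 31.1
LI = 0.859


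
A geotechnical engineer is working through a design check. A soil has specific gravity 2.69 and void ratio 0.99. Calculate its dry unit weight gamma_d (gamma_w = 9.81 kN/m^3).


Result: 13.261 kN/m^3

Derivation:
Using gamma_d = Gs * gamma_w / (1 + e)
gamma_d = 2.69 * 9.81 / (1 + 0.99)
gamma_d = 2.69 * 9.81 / 1.99
gamma_d = 13.261 kN/m^3


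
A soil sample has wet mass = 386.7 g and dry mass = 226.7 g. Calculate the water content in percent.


Result: 70.58 %

Derivation:
Using w = (m_wet - m_dry) / m_dry * 100
m_wet - m_dry = 386.7 - 226.7 = 160.0 g
w = 160.0 / 226.7 * 100
w = 70.58 %


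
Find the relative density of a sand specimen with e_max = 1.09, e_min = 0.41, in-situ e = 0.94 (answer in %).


Using Dr = (e_max - e) / (e_max - e_min) * 100
e_max - e = 1.09 - 0.94 = 0.15
e_max - e_min = 1.09 - 0.41 = 0.68
Dr = 0.15 / 0.68 * 100
Dr = 22.06 %


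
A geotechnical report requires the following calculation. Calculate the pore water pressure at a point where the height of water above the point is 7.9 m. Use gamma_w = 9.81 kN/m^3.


Using u = gamma_w * h_w
u = 9.81 * 7.9
u = 77.5 kPa


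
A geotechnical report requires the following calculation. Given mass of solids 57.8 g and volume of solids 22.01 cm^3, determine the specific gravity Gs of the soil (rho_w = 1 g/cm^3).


Using Gs = m_s / (V_s * rho_w)
Since rho_w = 1 g/cm^3:
Gs = 57.8 / 22.01
Gs = 2.626


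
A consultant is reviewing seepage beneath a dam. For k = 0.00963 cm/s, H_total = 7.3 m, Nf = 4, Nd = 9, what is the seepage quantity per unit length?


Convert k to m/s for unit consistency with H:
k = 0.00963 cm/s = 0.00963 / 100 m/s = 9.63e-05 m/s
Using q = k * H * Nf / Nd
Nf / Nd = 4 / 9 = 0.4444
q = 9.63e-05 * 7.3 * 0.4444
q = 0.0003124 m^3/s per m


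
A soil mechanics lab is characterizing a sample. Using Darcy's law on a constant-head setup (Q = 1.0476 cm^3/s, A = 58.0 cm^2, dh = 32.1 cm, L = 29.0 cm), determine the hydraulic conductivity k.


Compute hydraulic gradient:
i = dh / L = 32.1 / 29.0 = 1.1069
Then apply Darcy's law:
k = Q / (A * i)
k = 1.0476 / (58.0 * 1.1069)
k = 1.0476 / 64.2
k = 0.016318 cm/s


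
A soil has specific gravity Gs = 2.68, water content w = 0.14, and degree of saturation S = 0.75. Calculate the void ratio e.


Result: 0.5003

Derivation:
Using the relation e = Gs * w / S
e = 2.68 * 0.14 / 0.75
e = 0.5003


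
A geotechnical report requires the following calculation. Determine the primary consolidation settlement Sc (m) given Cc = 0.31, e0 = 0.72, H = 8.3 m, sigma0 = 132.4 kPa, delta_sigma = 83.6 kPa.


Using Sc = Cc * H / (1 + e0) * log10((sigma0 + delta_sigma) / sigma0)
Stress ratio = (132.4 + 83.6) / 132.4 = 1.63142
log10(1.63142) = 0.212566
Cc * H / (1 + e0) = 0.31 * 8.3 / (1 + 0.72) = 1.49593
Sc = 1.49593 * 0.212566
Sc = 0.318 m


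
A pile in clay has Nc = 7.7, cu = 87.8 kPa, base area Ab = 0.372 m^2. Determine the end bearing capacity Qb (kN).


Result: 251.49 kN

Derivation:
Using Qb = Nc * cu * Ab
Qb = 7.7 * 87.8 * 0.372
Qb = 251.49 kN


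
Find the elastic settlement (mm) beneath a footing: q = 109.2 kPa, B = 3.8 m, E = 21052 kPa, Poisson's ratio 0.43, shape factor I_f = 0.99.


Using Se = q * B * (1 - nu^2) * I_f / E
1 - nu^2 = 1 - 0.43^2 = 0.8151
Se = 109.2 * 3.8 * 0.8151 * 0.99 / 21052
Se = 0.015906 m
Convert to mm: Se = 0.015906 * 1000 = 15.906 mm


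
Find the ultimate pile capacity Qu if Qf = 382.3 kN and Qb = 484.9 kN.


Using Qu = Qf + Qb
Qu = 382.3 + 484.9
Qu = 867.2 kN


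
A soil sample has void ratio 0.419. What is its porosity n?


Using the relation n = e / (1 + e)
n = 0.419 / (1 + 0.419)
n = 0.419 / 1.419
n = 0.2953


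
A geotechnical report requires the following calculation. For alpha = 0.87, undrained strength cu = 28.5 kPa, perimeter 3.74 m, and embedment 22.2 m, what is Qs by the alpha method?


Result: 2058.68 kN

Derivation:
Using Qs = alpha * cu * perimeter * L
Qs = 0.87 * 28.5 * 3.74 * 22.2
Qs = 2058.68 kN


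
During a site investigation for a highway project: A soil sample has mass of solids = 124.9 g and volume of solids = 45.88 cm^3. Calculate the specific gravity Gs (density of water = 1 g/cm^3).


Result: 2.722

Derivation:
Using Gs = m_s / (V_s * rho_w)
Since rho_w = 1 g/cm^3:
Gs = 124.9 / 45.88
Gs = 2.722


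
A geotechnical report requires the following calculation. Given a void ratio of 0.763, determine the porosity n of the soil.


Using the relation n = e / (1 + e)
n = 0.763 / (1 + 0.763)
n = 0.763 / 1.763
n = 0.4328


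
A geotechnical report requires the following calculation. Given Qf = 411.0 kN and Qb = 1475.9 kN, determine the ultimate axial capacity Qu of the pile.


Using Qu = Qf + Qb
Qu = 411.0 + 1475.9
Qu = 1886.9 kN


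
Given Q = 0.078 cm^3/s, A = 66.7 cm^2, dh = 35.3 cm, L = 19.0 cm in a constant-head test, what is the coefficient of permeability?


Compute hydraulic gradient:
i = dh / L = 35.3 / 19.0 = 1.85789
Then apply Darcy's law:
k = Q / (A * i)
k = 0.078 / (66.7 * 1.85789)
k = 0.078 / 123.922
k = 0.000629 cm/s


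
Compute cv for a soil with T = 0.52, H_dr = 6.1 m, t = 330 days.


Result: 0.05863 m^2/day

Derivation:
Using cv = T * H_dr^2 / t
H_dr^2 = 6.1^2 = 37.21
cv = 0.52 * 37.21 / 330
cv = 0.05863 m^2/day


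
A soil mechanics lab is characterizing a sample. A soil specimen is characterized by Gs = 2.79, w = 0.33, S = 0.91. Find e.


Using the relation e = Gs * w / S
e = 2.79 * 0.33 / 0.91
e = 1.0118
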